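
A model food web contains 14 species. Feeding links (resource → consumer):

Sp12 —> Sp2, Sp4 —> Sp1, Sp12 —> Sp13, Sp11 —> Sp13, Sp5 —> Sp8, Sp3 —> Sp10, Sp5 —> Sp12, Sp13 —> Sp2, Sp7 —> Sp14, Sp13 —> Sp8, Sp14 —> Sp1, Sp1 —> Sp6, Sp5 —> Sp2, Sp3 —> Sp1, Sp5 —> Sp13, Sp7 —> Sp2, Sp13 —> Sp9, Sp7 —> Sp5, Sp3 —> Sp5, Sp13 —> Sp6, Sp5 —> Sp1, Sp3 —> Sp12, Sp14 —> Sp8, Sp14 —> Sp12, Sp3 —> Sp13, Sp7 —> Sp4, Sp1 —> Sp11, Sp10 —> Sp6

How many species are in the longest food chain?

6 species

One longest chain: Sp7 → Sp4 → Sp1 → Sp11 → Sp13 → Sp6.
It has 6 species and 5 links.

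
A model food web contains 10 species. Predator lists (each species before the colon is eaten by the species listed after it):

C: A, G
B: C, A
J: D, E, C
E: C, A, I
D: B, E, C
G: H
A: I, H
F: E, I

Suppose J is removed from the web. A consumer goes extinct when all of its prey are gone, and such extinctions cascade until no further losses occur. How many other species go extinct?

Remove J.
Round 1: D (all prey gone) → extinct.
Round 2: B (all prey gone) → extinct.
No further losses. Total secondary extinctions: 2.

2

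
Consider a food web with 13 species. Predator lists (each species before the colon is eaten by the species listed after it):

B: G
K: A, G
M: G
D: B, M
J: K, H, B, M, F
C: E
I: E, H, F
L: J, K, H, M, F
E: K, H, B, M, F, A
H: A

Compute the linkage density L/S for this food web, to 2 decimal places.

L/S = 2.08

There are L = 27 links among S = 13 species.
L/S = 27/13 = 2.0769 ≈ 2.08.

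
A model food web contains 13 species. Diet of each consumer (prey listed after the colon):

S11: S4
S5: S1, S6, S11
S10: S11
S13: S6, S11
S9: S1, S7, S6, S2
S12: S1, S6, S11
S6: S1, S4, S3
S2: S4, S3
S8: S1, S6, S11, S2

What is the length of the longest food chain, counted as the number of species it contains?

One longest chain: S1 → S6 → S8.
It has 3 species and 2 links.

3 species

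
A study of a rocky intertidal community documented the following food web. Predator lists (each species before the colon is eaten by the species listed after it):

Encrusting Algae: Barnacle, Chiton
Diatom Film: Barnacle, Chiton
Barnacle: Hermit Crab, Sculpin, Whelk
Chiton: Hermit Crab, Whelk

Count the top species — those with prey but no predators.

Top species (has prey, but nothing eats it): Hermit Crab, Sculpin, Whelk.
Count: 3.

3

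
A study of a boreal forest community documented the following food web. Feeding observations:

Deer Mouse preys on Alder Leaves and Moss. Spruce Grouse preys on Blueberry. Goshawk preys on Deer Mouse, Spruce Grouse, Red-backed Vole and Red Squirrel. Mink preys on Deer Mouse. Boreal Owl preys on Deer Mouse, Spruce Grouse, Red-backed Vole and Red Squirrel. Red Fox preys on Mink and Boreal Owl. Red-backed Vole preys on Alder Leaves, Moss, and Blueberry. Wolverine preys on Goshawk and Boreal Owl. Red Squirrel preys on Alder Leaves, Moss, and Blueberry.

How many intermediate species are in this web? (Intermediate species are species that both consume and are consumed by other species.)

7

Intermediate species (has both prey and predators): Red-backed Vole, Red Squirrel, Spruce Grouse, Deer Mouse, Mink, Boreal Owl, Goshawk.
Count: 7.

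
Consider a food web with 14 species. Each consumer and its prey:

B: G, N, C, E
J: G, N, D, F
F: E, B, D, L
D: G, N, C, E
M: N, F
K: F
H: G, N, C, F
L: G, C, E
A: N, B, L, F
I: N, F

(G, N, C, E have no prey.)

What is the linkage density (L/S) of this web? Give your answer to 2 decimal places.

L/S = 2.29

There are L = 32 links among S = 14 species.
L/S = 32/14 = 2.2857 ≈ 2.29.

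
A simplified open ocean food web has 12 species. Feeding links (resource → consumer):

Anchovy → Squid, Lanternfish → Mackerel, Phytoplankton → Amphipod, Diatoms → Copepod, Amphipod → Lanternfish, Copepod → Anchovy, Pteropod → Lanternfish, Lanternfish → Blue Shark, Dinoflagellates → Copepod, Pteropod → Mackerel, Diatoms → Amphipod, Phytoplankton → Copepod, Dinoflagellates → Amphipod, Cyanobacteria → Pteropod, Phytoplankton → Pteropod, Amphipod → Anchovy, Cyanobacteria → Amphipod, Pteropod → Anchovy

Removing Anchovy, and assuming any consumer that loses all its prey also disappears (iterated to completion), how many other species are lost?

Remove Anchovy.
Round 1: Squid (all prey gone) → extinct.
No further losses. Total secondary extinctions: 1.

1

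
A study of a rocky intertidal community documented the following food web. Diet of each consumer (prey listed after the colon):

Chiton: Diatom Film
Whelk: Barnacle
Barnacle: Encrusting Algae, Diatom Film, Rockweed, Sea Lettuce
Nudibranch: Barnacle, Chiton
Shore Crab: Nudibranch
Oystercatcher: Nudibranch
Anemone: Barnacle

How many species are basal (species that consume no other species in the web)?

4

Basal species (no prey listed): Encrusting Algae, Diatom Film, Rockweed, Sea Lettuce.
Count: 4.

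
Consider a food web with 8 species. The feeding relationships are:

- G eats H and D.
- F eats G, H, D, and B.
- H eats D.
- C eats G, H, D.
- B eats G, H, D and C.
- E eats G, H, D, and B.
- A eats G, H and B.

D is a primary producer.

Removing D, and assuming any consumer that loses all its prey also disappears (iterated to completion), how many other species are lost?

Remove D.
Round 1: H (all prey gone) → extinct.
Round 2: G (all prey gone) → extinct.
Round 3: C (all prey gone) → extinct.
Round 4: B (all prey gone) → extinct.
Round 5: F (all prey gone), E (all prey gone), A (all prey gone) → extinct.
No further losses. Total secondary extinctions: 7.

7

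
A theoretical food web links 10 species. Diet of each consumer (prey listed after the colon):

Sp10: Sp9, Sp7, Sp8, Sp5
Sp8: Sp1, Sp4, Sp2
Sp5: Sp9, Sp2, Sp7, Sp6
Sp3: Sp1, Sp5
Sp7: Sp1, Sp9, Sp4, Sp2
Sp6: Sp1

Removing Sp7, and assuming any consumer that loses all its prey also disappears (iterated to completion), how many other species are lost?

0

Remove Sp7.
Every predator of it retains at least one other prey: Sp5 still has Sp9, Sp2, Sp6; Sp10 still has Sp9, Sp8, Sp5.
No consumer loses all prey, so no secondary extinctions occur.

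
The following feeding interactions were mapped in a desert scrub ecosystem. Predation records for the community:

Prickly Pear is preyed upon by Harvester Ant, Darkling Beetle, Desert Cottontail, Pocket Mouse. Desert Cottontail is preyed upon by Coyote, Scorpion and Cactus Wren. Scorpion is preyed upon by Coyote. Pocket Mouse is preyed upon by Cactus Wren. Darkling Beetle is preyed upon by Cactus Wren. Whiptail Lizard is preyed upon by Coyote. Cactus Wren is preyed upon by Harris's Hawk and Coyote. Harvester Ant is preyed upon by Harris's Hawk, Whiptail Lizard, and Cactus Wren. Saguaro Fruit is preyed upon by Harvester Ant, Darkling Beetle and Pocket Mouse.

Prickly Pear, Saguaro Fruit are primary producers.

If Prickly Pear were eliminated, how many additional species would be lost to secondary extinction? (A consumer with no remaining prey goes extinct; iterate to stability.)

Remove Prickly Pear.
Round 1: Desert Cottontail (all prey gone) → extinct.
Round 2: Scorpion (all prey gone) → extinct.
No further losses. Total secondary extinctions: 2.

2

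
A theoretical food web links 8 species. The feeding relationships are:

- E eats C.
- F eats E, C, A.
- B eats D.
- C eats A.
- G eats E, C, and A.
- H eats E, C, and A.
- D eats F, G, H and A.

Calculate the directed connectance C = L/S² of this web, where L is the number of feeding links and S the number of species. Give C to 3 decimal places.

The web has S = 8 species and L = 16 feeding links.
C = L / S² = 16 / 64 = 0.2500 ≈ 0.250.

C = 0.250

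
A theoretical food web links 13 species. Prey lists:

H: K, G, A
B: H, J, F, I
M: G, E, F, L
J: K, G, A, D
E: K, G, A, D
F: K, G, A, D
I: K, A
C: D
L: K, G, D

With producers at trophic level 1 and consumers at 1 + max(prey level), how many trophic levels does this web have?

3

Producers (level 1): K, G, A, D.
K → F → B gives B level 3.
No species has a prey at level 3, so no species reaches level 4.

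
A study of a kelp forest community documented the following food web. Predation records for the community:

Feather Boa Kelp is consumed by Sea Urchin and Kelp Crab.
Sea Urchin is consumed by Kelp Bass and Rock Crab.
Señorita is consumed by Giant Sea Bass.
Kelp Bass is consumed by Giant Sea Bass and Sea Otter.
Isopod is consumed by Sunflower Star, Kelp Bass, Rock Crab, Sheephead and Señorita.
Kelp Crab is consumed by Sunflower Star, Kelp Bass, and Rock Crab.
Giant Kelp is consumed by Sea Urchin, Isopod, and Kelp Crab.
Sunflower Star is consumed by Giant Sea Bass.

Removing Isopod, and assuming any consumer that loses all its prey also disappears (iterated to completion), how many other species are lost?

2

Remove Isopod.
Round 1: Señorita (all prey gone), Sheephead (all prey gone) → extinct.
No further losses. Total secondary extinctions: 2.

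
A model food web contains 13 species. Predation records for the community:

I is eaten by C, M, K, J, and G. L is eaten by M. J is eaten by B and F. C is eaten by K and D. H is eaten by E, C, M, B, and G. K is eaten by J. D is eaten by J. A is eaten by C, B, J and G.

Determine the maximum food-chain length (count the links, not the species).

4 links

One longest chain: I → C → D → J → B.
It has 5 species and 4 links.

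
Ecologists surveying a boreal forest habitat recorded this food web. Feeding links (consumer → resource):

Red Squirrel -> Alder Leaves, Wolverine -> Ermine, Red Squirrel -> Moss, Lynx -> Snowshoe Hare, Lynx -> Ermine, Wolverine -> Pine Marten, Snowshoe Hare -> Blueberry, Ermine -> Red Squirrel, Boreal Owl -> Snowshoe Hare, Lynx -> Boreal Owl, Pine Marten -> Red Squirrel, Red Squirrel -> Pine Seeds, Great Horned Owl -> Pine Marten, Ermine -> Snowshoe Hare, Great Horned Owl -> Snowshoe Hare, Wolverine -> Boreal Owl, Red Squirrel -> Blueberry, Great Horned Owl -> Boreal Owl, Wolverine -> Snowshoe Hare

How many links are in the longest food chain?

One longest chain: Blueberry → Snowshoe Hare → Boreal Owl → Great Horned Owl.
It has 4 species and 3 links.

3 links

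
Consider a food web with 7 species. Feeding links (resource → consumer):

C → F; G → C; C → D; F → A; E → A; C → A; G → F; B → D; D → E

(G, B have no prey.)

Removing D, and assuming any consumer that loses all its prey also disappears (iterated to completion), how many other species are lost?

1

Remove D.
Round 1: E (all prey gone) → extinct.
No further losses. Total secondary extinctions: 1.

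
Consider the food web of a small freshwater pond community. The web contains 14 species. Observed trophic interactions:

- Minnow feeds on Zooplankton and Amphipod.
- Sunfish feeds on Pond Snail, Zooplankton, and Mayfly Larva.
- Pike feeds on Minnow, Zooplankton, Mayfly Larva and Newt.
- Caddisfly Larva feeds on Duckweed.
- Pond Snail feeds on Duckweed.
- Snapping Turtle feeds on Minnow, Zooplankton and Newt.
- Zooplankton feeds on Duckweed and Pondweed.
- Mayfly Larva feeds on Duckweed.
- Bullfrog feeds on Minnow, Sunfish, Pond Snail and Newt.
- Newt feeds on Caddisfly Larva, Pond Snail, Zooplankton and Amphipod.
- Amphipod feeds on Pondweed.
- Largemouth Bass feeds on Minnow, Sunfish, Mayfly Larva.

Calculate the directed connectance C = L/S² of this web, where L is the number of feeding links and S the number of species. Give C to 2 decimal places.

C = 0.15

The web has S = 14 species and L = 29 feeding links.
C = L / S² = 29 / 196 = 0.1480 ≈ 0.15.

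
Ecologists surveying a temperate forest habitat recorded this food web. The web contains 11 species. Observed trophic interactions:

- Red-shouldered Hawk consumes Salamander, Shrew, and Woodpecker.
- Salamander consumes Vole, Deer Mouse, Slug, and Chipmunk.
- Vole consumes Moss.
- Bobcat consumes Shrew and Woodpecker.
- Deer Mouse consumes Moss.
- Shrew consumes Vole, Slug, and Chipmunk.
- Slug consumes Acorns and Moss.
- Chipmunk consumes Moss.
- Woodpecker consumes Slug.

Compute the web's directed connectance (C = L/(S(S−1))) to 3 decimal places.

C = 0.164

The web has S = 11 species and L = 18 feeding links.
C = L / (S(S−1)) = 18 / 110 = 0.1636 ≈ 0.164.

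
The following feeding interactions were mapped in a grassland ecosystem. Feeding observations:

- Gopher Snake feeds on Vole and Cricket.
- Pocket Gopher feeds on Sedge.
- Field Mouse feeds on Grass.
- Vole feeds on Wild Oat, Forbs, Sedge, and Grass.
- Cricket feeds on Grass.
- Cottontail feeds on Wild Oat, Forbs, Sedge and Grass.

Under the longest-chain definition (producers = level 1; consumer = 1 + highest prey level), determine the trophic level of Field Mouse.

Grass is a producer → level 1.
Field Mouse eats Grass → level 2.

Trophic level 2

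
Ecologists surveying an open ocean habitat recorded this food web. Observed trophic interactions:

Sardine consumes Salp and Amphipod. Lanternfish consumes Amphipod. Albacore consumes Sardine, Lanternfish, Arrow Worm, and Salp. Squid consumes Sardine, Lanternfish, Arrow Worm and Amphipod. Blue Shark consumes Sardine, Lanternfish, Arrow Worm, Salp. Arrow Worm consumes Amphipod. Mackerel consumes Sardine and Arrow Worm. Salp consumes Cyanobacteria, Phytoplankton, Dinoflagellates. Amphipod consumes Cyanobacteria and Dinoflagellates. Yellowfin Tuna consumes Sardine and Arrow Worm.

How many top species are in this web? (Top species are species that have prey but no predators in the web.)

Top species (has prey, but nothing eats it): Albacore, Yellowfin Tuna, Blue Shark, Squid, Mackerel.
Count: 5.

5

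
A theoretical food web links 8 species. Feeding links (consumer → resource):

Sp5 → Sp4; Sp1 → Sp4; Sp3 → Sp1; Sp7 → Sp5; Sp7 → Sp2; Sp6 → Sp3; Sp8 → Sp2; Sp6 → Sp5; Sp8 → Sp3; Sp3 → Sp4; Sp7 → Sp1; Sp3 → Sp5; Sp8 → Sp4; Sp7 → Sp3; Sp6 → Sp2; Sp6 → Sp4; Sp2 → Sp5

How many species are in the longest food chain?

One longest chain: Sp4 → Sp5 → Sp2 → Sp7.
It has 4 species and 3 links.

4 species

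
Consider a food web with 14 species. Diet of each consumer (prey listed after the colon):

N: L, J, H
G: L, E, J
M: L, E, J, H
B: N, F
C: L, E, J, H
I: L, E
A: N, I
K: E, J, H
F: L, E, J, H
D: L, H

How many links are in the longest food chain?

One longest chain: L → F → B.
It has 3 species and 2 links.

2 links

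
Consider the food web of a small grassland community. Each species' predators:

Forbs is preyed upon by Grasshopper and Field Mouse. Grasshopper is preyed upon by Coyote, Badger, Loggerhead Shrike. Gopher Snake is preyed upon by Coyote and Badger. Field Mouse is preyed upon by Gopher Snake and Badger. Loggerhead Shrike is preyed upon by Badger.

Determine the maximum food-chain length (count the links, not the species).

3 links

One longest chain: Forbs → Field Mouse → Gopher Snake → Badger.
It has 4 species and 3 links.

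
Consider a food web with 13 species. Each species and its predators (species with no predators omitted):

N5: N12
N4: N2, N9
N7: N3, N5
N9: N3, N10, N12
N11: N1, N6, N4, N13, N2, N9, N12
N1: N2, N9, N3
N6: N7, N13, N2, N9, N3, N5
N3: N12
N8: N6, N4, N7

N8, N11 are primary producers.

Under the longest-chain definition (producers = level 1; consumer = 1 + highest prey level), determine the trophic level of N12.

N11 is a producer → level 1.
N1 eats N11 → level 2.
N9 eats N1 (level 2); other prey at levels: N11 1, N6 2, N4 2 → level 3.
N3 eats N9 (level 3); other prey at levels: N1 2, N6 2, N7 3 → level 4.
N12 eats N3 (level 4); other prey at levels: N11 1, N9 3, N5 4 → level 5.

Trophic level 5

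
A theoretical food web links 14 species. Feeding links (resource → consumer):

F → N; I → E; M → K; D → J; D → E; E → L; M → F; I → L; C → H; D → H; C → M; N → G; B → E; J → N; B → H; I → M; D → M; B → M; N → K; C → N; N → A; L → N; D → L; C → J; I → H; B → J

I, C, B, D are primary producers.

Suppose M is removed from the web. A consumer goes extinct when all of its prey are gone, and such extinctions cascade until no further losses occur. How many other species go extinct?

Remove M.
Round 1: F (all prey gone) → extinct.
No further losses. Total secondary extinctions: 1.

1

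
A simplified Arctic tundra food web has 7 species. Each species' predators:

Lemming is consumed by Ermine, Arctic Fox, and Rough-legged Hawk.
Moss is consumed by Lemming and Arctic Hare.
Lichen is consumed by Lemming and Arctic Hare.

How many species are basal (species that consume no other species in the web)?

2

Basal species (no prey listed): Moss, Lichen.
Count: 2.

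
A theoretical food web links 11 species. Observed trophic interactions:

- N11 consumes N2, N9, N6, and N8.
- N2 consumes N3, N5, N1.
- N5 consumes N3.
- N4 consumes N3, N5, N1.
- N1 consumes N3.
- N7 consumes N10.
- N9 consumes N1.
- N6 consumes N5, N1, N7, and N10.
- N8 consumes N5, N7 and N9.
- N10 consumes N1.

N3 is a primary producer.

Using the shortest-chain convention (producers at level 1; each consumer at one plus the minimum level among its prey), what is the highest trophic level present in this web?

Producers (level 1): N3.
Following each consumer down to its lowest-level prey: N3 → N1 → N10 → N7 (levels 1 through 4).
All prey of N7 (N10 3) are at level 3 or above, so N7 is at level 1 + 3 = 4.
Every consumer has at least one prey at level 3 or below, so none exceeds level 4.

4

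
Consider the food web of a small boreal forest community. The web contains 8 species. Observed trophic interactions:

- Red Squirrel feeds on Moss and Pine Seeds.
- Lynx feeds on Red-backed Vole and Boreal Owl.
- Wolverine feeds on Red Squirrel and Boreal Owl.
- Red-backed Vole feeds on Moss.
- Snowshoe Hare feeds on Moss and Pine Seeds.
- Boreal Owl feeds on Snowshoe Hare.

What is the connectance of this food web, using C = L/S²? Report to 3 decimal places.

C = 0.156

The web has S = 8 species and L = 10 feeding links.
C = L / S² = 10 / 64 = 0.1562 ≈ 0.156.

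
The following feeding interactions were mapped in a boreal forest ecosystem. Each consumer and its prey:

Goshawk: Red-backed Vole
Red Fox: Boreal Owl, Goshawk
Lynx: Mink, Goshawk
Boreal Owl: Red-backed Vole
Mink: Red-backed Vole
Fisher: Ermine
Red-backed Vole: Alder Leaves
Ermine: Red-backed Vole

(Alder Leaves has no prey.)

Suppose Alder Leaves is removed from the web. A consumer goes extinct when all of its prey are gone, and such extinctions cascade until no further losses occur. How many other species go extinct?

Remove Alder Leaves.
Round 1: Red-backed Vole (all prey gone) → extinct.
Round 2: Boreal Owl (all prey gone), Mink (all prey gone), Goshawk (all prey gone), Ermine (all prey gone) → extinct.
Round 3: Lynx (all prey gone), Fisher (all prey gone), Red Fox (all prey gone) → extinct.
No further losses. Total secondary extinctions: 8.

8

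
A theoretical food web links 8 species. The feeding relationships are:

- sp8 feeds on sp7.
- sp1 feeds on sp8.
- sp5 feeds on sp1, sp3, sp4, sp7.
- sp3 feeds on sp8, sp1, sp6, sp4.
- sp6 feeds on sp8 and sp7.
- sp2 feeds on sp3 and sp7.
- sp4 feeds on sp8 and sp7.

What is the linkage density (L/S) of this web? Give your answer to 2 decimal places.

There are L = 16 links among S = 8 species.
L/S = 16/8 = 2.0000 ≈ 2.00.

L/S = 2.00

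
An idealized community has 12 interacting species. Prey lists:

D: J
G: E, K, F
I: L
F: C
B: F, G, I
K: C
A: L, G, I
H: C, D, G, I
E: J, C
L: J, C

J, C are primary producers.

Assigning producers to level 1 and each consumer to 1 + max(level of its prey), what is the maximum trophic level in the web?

4

Producers (level 1): J, C.
J → L → I → A gives A level 4.
No species has a prey at level 4, so no species reaches level 5.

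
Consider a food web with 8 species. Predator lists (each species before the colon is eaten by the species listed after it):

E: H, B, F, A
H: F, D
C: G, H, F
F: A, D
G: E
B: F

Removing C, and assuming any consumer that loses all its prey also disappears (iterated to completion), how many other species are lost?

7

Remove C.
Round 1: G (all prey gone) → extinct.
Round 2: E (all prey gone) → extinct.
Round 3: H (all prey gone), B (all prey gone) → extinct.
Round 4: F (all prey gone) → extinct.
Round 5: A (all prey gone), D (all prey gone) → extinct.
No further losses. Total secondary extinctions: 7.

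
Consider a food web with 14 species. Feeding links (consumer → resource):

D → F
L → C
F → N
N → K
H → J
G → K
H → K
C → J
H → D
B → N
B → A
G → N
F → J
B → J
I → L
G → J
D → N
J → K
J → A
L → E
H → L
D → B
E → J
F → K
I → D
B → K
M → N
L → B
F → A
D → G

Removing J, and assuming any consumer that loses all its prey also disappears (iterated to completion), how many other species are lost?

Remove J.
Round 1: C (all prey gone), E (all prey gone) → extinct.
No further losses. Total secondary extinctions: 2.

2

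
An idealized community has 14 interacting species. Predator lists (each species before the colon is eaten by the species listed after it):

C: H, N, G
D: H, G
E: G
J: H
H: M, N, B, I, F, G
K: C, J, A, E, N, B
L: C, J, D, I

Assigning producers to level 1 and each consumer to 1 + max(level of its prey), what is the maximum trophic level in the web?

Producers (level 1): K, L.
K → C → H → M gives M level 4.
No species has a prey at level 4, so no species reaches level 5.

4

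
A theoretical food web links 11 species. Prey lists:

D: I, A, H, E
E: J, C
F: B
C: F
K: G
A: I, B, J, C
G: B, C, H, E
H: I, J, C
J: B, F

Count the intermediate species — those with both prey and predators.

Intermediate species (has both prey and predators): F, J, C, A, H, E, G.
Count: 7.

7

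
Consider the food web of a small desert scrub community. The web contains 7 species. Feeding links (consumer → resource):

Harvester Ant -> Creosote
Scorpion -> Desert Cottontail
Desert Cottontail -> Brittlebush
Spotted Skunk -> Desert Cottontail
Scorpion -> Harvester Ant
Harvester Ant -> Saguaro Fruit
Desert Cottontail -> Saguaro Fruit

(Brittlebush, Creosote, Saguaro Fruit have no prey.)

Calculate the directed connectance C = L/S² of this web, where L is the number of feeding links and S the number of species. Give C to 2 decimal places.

The web has S = 7 species and L = 7 feeding links.
C = L / S² = 7 / 49 = 0.1429 ≈ 0.14.

C = 0.14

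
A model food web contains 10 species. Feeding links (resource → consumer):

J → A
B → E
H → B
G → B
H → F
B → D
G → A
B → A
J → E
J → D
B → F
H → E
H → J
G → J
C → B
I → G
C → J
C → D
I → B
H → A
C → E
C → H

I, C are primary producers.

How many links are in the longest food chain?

3 links

One longest chain: I → G → B → D.
It has 4 species and 3 links.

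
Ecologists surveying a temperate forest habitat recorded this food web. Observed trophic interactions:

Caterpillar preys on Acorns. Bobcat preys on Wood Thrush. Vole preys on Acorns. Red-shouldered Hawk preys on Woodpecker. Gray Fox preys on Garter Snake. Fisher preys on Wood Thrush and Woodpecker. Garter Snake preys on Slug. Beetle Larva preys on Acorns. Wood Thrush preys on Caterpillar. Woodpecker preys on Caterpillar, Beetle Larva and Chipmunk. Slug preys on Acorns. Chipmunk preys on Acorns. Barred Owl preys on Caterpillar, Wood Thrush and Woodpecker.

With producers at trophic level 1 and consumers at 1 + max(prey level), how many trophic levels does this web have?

4

Producers (level 1): Acorns.
Acorns → Caterpillar → Woodpecker → Fisher gives Fisher level 4.
No species has a prey at level 4, so no species reaches level 5.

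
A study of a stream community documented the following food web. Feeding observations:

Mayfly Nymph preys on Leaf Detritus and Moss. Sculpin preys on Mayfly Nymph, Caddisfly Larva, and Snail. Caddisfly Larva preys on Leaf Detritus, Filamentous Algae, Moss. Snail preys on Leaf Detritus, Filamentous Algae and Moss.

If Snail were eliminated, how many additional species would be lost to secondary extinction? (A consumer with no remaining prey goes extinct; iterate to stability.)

Remove Snail.
Every predator of it retains at least one other prey: Sculpin still has Mayfly Nymph, Caddisfly Larva.
No consumer loses all prey, so no secondary extinctions occur.

0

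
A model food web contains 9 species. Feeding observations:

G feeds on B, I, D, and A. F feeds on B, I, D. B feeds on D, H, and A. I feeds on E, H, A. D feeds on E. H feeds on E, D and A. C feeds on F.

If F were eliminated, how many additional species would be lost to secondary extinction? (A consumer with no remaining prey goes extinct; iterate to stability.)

Remove F.
Round 1: C (all prey gone) → extinct.
No further losses. Total secondary extinctions: 1.

1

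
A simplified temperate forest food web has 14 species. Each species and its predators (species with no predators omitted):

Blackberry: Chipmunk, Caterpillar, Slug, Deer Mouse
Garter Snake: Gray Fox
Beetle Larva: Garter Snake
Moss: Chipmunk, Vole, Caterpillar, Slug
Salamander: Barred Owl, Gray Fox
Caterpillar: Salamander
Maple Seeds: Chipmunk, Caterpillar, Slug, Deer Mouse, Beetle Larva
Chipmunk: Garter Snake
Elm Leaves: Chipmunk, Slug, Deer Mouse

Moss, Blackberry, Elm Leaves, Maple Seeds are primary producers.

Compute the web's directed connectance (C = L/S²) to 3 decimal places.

The web has S = 14 species and L = 22 feeding links.
C = L / S² = 22 / 196 = 0.1122 ≈ 0.112.

C = 0.112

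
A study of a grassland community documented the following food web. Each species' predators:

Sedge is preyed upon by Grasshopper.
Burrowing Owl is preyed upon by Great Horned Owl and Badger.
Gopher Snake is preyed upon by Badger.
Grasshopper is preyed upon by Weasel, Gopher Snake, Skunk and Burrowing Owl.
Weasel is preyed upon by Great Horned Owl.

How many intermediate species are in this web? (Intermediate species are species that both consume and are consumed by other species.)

4

Intermediate species (has both prey and predators): Grasshopper, Burrowing Owl, Gopher Snake, Weasel.
Count: 4.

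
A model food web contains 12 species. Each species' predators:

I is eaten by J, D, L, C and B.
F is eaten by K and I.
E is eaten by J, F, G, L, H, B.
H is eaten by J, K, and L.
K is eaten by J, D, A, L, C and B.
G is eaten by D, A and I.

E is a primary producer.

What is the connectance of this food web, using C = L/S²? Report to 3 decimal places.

C = 0.174

The web has S = 12 species and L = 25 feeding links.
C = L / S² = 25 / 144 = 0.1736 ≈ 0.174.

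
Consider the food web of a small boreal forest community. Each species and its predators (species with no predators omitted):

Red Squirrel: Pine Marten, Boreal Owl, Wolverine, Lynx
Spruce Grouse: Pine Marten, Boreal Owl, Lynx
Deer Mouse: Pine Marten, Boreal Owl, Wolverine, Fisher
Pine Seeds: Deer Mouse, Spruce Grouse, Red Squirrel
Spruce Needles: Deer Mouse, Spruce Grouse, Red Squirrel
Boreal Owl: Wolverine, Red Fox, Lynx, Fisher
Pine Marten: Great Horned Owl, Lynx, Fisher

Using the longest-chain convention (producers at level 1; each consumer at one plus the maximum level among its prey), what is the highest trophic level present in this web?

4

Producers (level 1): Spruce Needles, Pine Seeds.
Spruce Needles → Deer Mouse → Boreal Owl → Red Fox gives Red Fox level 4.
No species has a prey at level 4, so no species reaches level 5.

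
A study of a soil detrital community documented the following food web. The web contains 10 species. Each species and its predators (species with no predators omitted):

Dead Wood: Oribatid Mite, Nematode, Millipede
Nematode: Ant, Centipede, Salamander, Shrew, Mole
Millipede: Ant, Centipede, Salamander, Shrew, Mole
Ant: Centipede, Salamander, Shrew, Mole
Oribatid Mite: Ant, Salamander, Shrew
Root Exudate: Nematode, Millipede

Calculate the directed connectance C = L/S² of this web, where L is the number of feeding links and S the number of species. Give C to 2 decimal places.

C = 0.22

The web has S = 10 species and L = 22 feeding links.
C = L / S² = 22 / 100 = 0.2200 ≈ 0.22.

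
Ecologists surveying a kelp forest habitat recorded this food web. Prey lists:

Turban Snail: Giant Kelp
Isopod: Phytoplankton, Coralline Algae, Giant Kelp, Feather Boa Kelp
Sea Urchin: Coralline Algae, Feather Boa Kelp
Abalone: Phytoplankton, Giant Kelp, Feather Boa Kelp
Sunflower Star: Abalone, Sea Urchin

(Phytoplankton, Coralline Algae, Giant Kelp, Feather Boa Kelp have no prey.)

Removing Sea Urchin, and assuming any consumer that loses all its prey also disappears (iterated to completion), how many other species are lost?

0

Remove Sea Urchin.
Every predator of it retains at least one other prey: Sunflower Star still has Abalone.
No consumer loses all prey, so no secondary extinctions occur.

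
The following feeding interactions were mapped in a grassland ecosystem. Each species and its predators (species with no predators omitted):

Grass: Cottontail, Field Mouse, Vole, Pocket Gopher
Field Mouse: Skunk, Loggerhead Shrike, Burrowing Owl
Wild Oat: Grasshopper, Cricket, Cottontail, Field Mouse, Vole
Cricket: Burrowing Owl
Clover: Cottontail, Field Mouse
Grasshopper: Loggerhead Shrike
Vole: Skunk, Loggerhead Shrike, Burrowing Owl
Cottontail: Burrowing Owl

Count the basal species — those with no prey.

Basal species (no prey listed): Grass, Wild Oat, Clover.
Count: 3.

3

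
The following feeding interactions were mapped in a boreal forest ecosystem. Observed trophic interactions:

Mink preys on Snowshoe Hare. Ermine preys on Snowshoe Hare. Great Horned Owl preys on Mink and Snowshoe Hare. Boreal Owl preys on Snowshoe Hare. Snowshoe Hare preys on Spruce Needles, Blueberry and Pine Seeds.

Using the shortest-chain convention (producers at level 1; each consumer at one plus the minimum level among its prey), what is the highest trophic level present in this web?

3

Producers (level 1): Spruce Needles, Pine Seeds, Blueberry.
Following each consumer down to its lowest-level prey: Spruce Needles → Snowshoe Hare → Ermine (levels 1 through 3).
All prey of Ermine (Snowshoe Hare 2) are at level 2 or above, so Ermine is at level 1 + 2 = 3.
Every consumer has at least one prey at level 2 or below, so none exceeds level 3.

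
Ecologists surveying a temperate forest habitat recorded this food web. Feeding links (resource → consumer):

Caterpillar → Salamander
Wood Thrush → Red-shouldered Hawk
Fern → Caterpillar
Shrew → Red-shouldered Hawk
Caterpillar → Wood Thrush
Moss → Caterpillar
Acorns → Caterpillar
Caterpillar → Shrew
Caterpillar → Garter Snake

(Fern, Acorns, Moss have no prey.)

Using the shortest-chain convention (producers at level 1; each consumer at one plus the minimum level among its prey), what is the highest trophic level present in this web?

Producers (level 1): Fern, Acorns, Moss.
Following each consumer down to its lowest-level prey: Fern → Caterpillar → Shrew → Red-shouldered Hawk (levels 1 through 4).
All prey of Red-shouldered Hawk (Shrew 3, Wood Thrush 3) are at level 3 or above, so Red-shouldered Hawk is at level 1 + 3 = 4.
Every consumer has at least one prey at level 3 or below, so none exceeds level 4.

4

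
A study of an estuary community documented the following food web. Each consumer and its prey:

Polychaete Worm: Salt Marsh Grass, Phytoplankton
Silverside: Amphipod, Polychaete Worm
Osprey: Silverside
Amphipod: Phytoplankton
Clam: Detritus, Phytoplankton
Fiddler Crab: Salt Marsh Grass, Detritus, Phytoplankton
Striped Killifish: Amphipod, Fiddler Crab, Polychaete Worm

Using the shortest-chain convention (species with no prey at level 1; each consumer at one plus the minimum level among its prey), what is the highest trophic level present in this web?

4

Basal resources (level 1): Salt Marsh Grass, Detritus, Phytoplankton.
Following each consumer down to its lowest-level prey: Phytoplankton → Amphipod → Silverside → Osprey (levels 1 through 4).
All prey of Osprey (Silverside 3) are at level 3 or above, so Osprey is at level 1 + 3 = 4.
Every consumer has at least one prey at level 3 or below, so none exceeds level 4.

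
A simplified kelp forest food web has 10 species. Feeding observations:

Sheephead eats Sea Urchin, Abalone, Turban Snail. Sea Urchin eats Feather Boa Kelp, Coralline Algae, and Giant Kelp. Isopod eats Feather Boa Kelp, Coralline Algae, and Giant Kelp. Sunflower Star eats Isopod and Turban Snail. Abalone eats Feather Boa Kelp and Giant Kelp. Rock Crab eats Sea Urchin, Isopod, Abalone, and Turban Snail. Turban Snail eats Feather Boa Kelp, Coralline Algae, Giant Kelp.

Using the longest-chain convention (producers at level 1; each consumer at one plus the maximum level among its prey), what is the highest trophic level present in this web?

3

Producers (level 1): Coralline Algae, Feather Boa Kelp, Giant Kelp.
Feather Boa Kelp → Abalone → Rock Crab gives Rock Crab level 3.
No species has a prey at level 3, so no species reaches level 4.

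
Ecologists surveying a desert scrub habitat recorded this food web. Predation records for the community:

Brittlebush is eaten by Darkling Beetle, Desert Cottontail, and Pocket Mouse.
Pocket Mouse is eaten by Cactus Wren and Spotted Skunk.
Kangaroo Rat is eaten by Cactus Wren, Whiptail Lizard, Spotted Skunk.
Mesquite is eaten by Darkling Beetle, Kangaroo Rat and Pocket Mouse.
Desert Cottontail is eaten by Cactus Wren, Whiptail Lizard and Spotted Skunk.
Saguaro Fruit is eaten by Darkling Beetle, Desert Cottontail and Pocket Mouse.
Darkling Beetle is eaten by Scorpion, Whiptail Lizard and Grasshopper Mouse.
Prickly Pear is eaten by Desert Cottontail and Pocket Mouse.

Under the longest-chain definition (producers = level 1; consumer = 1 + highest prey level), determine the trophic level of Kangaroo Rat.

Mesquite is a producer → level 1.
Kangaroo Rat eats Mesquite → level 2.

Trophic level 2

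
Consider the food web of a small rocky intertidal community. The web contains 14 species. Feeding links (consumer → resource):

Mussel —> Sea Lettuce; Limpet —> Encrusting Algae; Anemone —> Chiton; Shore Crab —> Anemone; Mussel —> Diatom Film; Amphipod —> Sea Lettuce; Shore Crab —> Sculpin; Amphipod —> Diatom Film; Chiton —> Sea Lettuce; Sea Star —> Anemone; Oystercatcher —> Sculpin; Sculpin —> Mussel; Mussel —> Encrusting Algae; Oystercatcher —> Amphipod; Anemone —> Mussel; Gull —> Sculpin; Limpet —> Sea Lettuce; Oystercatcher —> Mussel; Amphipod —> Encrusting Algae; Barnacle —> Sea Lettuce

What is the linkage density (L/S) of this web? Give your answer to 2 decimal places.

There are L = 20 links among S = 14 species.
L/S = 20/14 = 1.4286 ≈ 1.43.

L/S = 1.43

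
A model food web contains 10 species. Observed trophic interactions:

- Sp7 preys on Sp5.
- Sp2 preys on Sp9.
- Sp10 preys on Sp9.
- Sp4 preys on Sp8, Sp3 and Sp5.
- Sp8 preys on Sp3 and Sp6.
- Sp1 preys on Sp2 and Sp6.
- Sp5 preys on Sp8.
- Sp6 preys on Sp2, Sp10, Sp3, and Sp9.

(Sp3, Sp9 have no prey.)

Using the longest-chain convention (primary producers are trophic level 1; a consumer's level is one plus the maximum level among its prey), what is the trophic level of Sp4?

Trophic level 6

Sp9 is a producer → level 1.
Sp2 eats Sp9 → level 2.
Sp6 eats Sp2 (level 2); other prey at levels: Sp3 1, Sp9 1, Sp10 2 → level 3.
Sp8 eats Sp6 (level 3); other prey at levels: Sp3 1 → level 4.
Sp5 eats Sp8 → level 5.
Sp4 eats Sp5 (level 5); other prey at levels: Sp3 1, Sp8 4 → level 6.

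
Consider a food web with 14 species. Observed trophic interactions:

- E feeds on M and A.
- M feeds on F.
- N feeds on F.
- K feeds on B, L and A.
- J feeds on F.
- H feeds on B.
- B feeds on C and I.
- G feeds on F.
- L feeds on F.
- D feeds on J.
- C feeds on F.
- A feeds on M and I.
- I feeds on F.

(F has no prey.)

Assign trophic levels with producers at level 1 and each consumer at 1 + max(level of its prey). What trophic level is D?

F is a producer → level 1.
J eats F → level 2.
D eats J → level 3.

Trophic level 3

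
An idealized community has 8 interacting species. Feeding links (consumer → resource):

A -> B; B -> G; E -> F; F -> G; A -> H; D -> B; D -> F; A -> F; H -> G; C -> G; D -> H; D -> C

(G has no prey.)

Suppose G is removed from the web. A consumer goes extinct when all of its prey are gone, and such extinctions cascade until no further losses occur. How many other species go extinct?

7

Remove G.
Round 1: F (all prey gone), H (all prey gone), C (all prey gone), B (all prey gone) → extinct.
Round 2: A (all prey gone), D (all prey gone), E (all prey gone) → extinct.
No further losses. Total secondary extinctions: 7.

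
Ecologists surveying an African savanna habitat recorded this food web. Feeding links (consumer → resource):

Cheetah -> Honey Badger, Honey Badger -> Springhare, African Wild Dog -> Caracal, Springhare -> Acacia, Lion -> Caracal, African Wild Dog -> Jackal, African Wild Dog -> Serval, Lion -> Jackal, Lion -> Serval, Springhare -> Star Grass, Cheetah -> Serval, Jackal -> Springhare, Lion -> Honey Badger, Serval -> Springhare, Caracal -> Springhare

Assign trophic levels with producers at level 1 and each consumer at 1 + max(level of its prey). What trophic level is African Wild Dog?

Acacia is a producer → level 1.
Springhare eats Acacia (level 1); other prey at levels: Star Grass 1 → level 2.
Caracal eats Springhare → level 3.
African Wild Dog eats Caracal (level 3); other prey at levels: Jackal 3, Serval 3 → level 4.

Trophic level 4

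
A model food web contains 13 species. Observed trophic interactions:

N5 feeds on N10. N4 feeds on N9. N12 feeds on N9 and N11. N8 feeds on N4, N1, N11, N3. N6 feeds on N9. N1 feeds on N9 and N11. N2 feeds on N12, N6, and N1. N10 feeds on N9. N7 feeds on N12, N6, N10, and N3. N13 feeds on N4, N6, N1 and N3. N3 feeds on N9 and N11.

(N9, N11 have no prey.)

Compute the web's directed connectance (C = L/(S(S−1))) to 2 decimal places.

The web has S = 13 species and L = 25 feeding links.
C = L / (S(S−1)) = 25 / 156 = 0.1603 ≈ 0.16.

C = 0.16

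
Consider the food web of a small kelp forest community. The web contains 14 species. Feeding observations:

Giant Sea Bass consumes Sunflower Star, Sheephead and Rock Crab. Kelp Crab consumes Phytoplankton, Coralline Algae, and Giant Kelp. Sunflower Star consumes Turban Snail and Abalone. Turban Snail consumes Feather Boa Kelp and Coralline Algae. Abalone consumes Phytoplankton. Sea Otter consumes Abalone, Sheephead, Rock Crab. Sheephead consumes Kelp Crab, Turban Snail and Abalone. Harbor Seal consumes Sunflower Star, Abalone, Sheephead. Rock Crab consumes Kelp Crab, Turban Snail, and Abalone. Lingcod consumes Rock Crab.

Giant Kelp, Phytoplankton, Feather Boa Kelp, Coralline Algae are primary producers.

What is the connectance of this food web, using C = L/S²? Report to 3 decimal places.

C = 0.122

The web has S = 14 species and L = 24 feeding links.
C = L / S² = 24 / 196 = 0.1224 ≈ 0.122.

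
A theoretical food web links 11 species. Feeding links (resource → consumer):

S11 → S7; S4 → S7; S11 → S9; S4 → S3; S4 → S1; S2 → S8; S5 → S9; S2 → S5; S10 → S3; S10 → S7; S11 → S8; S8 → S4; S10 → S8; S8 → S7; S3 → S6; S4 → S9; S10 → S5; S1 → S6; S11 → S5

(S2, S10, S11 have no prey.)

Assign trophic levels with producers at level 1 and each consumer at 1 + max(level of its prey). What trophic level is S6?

Trophic level 5

S2 is a producer → level 1.
S8 eats S2 (level 1); other prey at levels: S10 1, S11 1 → level 2.
S4 eats S8 → level 3.
S1 eats S4 → level 4.
S6 eats S1 (level 4); other prey at levels: S3 4 → level 5.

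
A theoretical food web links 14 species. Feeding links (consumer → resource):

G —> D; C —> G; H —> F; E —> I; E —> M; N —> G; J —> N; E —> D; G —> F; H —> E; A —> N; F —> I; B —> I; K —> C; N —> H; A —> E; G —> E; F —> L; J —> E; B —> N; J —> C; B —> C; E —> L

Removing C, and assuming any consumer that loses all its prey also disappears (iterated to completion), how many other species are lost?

Remove C.
Round 1: K (all prey gone) → extinct.
No further losses. Total secondary extinctions: 1.

1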